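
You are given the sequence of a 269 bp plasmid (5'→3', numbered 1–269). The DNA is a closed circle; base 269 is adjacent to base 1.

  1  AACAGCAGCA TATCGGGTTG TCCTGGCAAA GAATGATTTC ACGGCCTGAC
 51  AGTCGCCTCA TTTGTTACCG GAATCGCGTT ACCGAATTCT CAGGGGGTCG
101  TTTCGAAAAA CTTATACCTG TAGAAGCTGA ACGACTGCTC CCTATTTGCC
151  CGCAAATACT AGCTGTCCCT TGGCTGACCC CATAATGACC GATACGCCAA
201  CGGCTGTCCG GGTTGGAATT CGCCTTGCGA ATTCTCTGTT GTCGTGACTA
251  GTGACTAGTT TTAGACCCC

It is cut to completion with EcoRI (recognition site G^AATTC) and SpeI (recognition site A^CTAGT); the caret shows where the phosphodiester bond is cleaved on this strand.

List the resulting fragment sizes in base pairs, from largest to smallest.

EcoRI sites (GAATTC) start at positions 84, 216, 229.
EcoRI cuts after the first base of each site, so after positions 84, 216, 229.
SpeI sites (ACTAGT) start at positions 247, 254.
SpeI cuts after the first base of each site, so after positions 247, 254.
Combined cut positions: 84, 216, 229, 247, 254.
Circular molecule, 5 cuts → 5 fragments:
  85–216 → 132 bp
  217–229 → 13 bp
  230–247 → 18 bp
  248–254 → 7 bp
  255–269 then 1–84 → 15 + 84 = 99 bp
Sorted largest to smallest: 132, 99, 18, 13, 7 bp.

132, 99, 18, 13, 7 bp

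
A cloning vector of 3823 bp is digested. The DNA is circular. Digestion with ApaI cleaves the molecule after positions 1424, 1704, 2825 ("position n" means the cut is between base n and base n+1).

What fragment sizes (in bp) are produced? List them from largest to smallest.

2422, 1121, 280 bp

Circular molecule, 3 cuts → 3 fragments:
  1704 − 1424 = 280 bp
  2825 − 1704 = 1121 bp
  wrap: 3823 − 2825 + 1424 = 2422 bp
Sorted largest to smallest: 2422, 1121, 280 bp.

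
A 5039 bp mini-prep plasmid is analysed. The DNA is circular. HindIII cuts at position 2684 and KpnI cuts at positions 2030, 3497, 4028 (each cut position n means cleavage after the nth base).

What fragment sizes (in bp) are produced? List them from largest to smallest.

3041, 813, 654, 531 bp

Combined cut positions (sorted): 2030, 2684, 3497, 4028.
Circular molecule, 4 cuts → 4 fragments:
  2684 − 2030 = 654 bp
  3497 − 2684 = 813 bp
  4028 − 3497 = 531 bp
  wrap: 5039 − 4028 + 2030 = 3041 bp
Sorted largest to smallest: 3041, 813, 654, 531 bp.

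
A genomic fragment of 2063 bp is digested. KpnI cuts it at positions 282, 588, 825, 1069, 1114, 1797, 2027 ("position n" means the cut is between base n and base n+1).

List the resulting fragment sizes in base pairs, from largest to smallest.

683, 306, 282, 244, 237, 230, 45, 36 bp

Linear molecule, 7 cuts → 8 fragments:
  282 − 0 = 282 bp
  588 − 282 = 306 bp
  825 − 588 = 237 bp
  1069 − 825 = 244 bp
  1114 − 1069 = 45 bp
  1797 − 1114 = 683 bp
  2027 − 1797 = 230 bp
  2063 − 2027 = 36 bp
Sorted largest to smallest: 683, 306, 282, 244, 237, 230, 45, 36 bp.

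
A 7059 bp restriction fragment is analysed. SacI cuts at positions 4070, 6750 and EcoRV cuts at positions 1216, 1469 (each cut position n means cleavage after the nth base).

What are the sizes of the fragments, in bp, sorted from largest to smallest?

2680, 2601, 1216, 309, 253 bp

Combined cut positions (sorted): 1216, 1469, 4070, 6750.
Linear molecule, 4 cuts → 5 fragments:
  1216 − 0 = 1216 bp
  1469 − 1216 = 253 bp
  4070 − 1469 = 2601 bp
  6750 − 4070 = 2680 bp
  7059 − 6750 = 309 bp
Sorted largest to smallest: 2680, 2601, 1216, 309, 253 bp.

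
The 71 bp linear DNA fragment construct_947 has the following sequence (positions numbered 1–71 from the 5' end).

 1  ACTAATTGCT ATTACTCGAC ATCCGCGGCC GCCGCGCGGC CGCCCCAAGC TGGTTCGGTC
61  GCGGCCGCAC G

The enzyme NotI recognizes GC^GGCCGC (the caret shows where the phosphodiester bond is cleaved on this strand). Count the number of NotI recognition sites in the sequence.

3

GCGGCCGC occurs starting at positions 25, 36, 61.
NotI cuts at 3 sites.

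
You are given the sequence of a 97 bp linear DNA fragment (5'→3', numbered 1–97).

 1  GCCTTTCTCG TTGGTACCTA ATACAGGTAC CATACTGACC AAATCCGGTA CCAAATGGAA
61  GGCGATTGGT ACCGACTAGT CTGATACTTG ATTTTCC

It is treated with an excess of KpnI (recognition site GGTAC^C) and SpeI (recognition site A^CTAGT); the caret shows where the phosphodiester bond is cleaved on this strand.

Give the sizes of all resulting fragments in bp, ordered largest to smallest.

KpnI sites (GGTACC) start at positions 13, 26, 47, 68.
KpnI cuts after base 5 of each site (before the last base), so after positions 17, 30, 51, 72.
The SpeI site (ACTAGT) starts at position 75.
SpeI cuts after the first base of each site, so after position 75.
Combined cut positions: 17, 30, 51, 72, 75.
Linear molecule, 5 cuts → 6 fragments:
  1–17 → 17 bp
  18–30 → 13 bp
  31–51 → 21 bp
  52–72 → 21 bp
  73–75 → 3 bp
  76–97 → 22 bp
Sorted largest to smallest: 22, 21, 21, 17, 13, 3 bp.

22, 21, 21, 17, 13, 3 bp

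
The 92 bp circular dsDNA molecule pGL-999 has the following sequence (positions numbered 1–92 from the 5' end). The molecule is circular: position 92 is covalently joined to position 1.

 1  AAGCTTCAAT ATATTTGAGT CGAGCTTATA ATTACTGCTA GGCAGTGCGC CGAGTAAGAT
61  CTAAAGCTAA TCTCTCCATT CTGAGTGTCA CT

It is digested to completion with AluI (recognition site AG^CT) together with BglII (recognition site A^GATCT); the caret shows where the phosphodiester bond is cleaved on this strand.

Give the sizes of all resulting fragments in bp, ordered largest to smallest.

33, 29, 21, 9 bp

AluI sites (AGCT) start at positions 2, 23, 65.
AluI cuts after base 2 of each site, so after positions 3, 24, 66.
The BglII site (AGATCT) starts at position 57.
BglII cuts after the first base of each site, so after position 57.
Combined cut positions: 3, 24, 57, 66.
Circular molecule, 4 cuts → 4 fragments:
  4–24 → 21 bp
  25–57 → 33 bp
  58–66 → 9 bp
  67–92 then 1–3 → 26 + 3 = 29 bp
Sorted largest to smallest: 33, 29, 21, 9 bp.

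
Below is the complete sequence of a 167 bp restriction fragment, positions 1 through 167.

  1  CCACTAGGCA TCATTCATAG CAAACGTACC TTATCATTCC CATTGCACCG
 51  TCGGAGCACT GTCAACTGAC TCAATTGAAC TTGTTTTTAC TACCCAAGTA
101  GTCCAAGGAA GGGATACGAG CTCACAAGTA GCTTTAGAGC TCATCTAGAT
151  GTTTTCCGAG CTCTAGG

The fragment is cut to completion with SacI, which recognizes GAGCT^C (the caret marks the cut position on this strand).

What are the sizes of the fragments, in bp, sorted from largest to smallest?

122, 21, 19, 5 bp

SacI sites (GAGCTC) start at positions 118, 137, 158.
SacI cuts after base 5 of each site (before the last base), so after positions 122, 141, 162.
Linear molecule, 3 cuts → 4 fragments:
  1–122 → 122 bp
  123–141 → 19 bp
  142–162 → 21 bp
  163–167 → 5 bp
Sorted largest to smallest: 122, 21, 19, 5 bp.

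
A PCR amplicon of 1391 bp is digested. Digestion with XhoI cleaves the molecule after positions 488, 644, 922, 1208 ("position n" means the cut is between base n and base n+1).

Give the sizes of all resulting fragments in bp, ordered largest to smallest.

488, 286, 278, 183, 156 bp

Linear molecule, 4 cuts → 5 fragments:
  488 − 0 = 488 bp
  644 − 488 = 156 bp
  922 − 644 = 278 bp
  1208 − 922 = 286 bp
  1391 − 1208 = 183 bp
Sorted largest to smallest: 488, 286, 278, 183, 156 bp.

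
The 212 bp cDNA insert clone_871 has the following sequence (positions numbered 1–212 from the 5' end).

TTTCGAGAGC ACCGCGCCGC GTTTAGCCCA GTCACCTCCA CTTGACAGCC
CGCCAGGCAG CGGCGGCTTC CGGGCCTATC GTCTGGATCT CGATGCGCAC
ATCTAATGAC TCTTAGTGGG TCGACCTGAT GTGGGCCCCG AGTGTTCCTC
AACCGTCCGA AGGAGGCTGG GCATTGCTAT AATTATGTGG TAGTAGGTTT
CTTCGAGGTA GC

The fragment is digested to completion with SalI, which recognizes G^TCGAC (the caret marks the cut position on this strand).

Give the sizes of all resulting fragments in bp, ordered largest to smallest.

120, 92 bp

The SalI site (GTCGAC) starts at position 120.
SalI cuts after the first base of each site, so after position 120.
Linear molecule, 1 cut → 2 fragments:
  1–120 → 120 bp
  121–212 → 92 bp
Sorted largest to smallest: 120, 92 bp.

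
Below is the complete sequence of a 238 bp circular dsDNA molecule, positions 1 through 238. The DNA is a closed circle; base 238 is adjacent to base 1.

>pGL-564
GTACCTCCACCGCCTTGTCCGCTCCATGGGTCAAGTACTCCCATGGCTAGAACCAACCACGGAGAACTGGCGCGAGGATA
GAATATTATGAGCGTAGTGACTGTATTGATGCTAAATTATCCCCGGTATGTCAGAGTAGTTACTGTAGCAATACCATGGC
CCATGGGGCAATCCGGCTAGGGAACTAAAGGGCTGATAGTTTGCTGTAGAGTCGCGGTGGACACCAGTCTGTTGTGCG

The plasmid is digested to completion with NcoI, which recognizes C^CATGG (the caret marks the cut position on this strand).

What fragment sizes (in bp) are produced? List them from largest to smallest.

113, 101, 17, 7 bp

NcoI sites (CCATGG) start at positions 24, 41, 154, 161.
NcoI cuts after the first base of each site, so after positions 24, 41, 154, 161.
Circular molecule, 4 cuts → 4 fragments:
  25–41 → 17 bp
  42–154 → 113 bp
  155–161 → 7 bp
  162–238 then 1–24 → 77 + 24 = 101 bp
Sorted largest to smallest: 113, 101, 17, 7 bp.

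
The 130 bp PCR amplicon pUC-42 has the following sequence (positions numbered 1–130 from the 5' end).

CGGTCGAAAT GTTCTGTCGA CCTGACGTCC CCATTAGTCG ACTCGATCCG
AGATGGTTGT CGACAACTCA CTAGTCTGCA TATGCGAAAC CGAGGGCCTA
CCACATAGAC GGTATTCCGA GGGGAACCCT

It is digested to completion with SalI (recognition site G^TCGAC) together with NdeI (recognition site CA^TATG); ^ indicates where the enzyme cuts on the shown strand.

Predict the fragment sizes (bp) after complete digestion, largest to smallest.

50, 22, 21, 21, 16 bp

SalI sites (GTCGAC) start at positions 16, 37, 59.
SalI cuts after the first base of each site, so after positions 16, 37, 59.
The NdeI site (CATATG) starts at position 79.
NdeI cuts after base 2 of each site, so after position 80.
Combined cut positions: 16, 37, 59, 80.
Linear molecule, 4 cuts → 5 fragments:
  1–16 → 16 bp
  17–37 → 21 bp
  38–59 → 22 bp
  60–80 → 21 bp
  81–130 → 50 bp
Sorted largest to smallest: 50, 22, 21, 21, 16 bp.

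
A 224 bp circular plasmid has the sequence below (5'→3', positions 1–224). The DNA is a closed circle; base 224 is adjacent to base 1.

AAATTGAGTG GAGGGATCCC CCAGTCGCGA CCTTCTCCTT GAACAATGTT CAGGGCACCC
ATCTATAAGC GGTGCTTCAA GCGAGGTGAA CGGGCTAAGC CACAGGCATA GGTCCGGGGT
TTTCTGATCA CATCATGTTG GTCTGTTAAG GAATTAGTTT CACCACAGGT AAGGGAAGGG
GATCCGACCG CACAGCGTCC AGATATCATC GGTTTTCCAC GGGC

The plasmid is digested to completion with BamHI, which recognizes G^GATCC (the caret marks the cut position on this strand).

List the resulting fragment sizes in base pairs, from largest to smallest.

166, 58 bp

BamHI sites (GGATCC) start at positions 14, 180.
BamHI cuts after the first base of each site, so after positions 14, 180.
Circular molecule, 2 cuts → 2 fragments:
  15–180 → 166 bp
  181–224 then 1–14 → 44 + 14 = 58 bp
Sorted largest to smallest: 166, 58 bp.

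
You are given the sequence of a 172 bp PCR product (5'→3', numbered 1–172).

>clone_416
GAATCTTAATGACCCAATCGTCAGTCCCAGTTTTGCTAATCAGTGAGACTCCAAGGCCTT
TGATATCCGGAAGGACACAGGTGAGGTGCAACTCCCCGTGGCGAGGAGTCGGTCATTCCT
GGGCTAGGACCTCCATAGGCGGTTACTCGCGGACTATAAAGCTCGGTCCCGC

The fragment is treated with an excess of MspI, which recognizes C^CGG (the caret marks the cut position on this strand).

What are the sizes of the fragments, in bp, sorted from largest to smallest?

105, 67 bp

The MspI site (CCGG) starts at position 67.
MspI cuts after the first base of each site, so after position 67.
Linear molecule, 1 cut → 2 fragments:
  1–67 → 67 bp
  68–172 → 105 bp
Sorted largest to smallest: 105, 67 bp.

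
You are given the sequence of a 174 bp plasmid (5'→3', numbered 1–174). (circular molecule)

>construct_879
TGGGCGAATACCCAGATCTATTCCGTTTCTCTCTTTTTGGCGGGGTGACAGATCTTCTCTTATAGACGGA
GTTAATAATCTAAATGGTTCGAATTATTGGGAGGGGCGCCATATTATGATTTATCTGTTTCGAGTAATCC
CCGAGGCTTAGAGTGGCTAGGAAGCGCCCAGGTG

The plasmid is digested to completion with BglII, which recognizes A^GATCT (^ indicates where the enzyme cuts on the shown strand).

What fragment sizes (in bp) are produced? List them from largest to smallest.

138, 36 bp

BglII sites (AGATCT) start at positions 14, 50.
BglII cuts after the first base of each site, so after positions 14, 50.
Circular molecule, 2 cuts → 2 fragments:
  15–50 → 36 bp
  51–174 then 1–14 → 124 + 14 = 138 bp
Sorted largest to smallest: 138, 36 bp.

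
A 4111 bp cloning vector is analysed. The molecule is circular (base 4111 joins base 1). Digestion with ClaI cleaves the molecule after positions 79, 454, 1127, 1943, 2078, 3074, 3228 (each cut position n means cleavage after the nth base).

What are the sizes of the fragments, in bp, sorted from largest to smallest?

Circular molecule, 7 cuts → 7 fragments:
  454 − 79 = 375 bp
  1127 − 454 = 673 bp
  1943 − 1127 = 816 bp
  2078 − 1943 = 135 bp
  3074 − 2078 = 996 bp
  3228 − 3074 = 154 bp
  wrap: 4111 − 3228 + 79 = 962 bp
Sorted largest to smallest: 996, 962, 816, 673, 375, 154, 135 bp.

996, 962, 816, 673, 375, 154, 135 bp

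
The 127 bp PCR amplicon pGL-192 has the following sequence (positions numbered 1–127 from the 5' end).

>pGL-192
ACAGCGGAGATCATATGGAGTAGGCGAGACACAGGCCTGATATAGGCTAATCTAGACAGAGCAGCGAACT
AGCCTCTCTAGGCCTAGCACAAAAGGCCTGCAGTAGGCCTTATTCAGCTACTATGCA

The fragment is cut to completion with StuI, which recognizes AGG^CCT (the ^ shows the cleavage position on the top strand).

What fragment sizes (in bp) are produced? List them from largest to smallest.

StuI sites (AGGCCT) start at positions 33, 80, 94, 105.
StuI cuts after base 3 of each site, so after positions 35, 82, 96, 107.
Linear molecule, 4 cuts → 5 fragments:
  1–35 → 35 bp
  36–82 → 47 bp
  83–96 → 14 bp
  97–107 → 11 bp
  108–127 → 20 bp
Sorted largest to smallest: 47, 35, 20, 14, 11 bp.

47, 35, 20, 14, 11 bp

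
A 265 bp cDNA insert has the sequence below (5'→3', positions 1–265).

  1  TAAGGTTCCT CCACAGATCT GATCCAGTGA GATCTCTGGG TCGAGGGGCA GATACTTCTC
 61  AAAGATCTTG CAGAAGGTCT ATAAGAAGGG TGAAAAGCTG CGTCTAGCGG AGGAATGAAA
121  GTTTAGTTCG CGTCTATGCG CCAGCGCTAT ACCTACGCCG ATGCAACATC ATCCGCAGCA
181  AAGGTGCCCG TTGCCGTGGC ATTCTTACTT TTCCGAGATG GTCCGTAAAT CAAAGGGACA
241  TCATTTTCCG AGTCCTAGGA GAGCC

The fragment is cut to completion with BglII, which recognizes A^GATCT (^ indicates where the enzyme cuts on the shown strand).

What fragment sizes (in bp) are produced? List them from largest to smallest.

202, 33, 15, 15 bp

BglII sites (AGATCT) start at positions 15, 30, 63.
BglII cuts after the first base of each site, so after positions 15, 30, 63.
Linear molecule, 3 cuts → 4 fragments:
  1–15 → 15 bp
  16–30 → 15 bp
  31–63 → 33 bp
  64–265 → 202 bp
Sorted largest to smallest: 202, 33, 15, 15 bp.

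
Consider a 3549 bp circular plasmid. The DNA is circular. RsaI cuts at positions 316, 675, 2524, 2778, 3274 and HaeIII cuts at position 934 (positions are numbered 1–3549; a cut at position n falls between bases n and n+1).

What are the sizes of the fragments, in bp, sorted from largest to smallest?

Combined cut positions (sorted): 316, 675, 934, 2524, 2778, 3274.
Circular molecule, 6 cuts → 6 fragments:
  675 − 316 = 359 bp
  934 − 675 = 259 bp
  2524 − 934 = 1590 bp
  2778 − 2524 = 254 bp
  3274 − 2778 = 496 bp
  wrap: 3549 − 3274 + 316 = 591 bp
Sorted largest to smallest: 1590, 591, 496, 359, 259, 254 bp.

1590, 591, 496, 359, 259, 254 bp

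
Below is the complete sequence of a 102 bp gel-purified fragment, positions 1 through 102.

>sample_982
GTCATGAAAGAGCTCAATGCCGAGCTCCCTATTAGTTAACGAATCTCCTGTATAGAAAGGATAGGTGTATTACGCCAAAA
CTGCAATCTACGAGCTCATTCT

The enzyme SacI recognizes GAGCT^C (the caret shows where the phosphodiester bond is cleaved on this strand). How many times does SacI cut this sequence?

GAGCTC occurs starting at positions 10, 22, 92.
SacI cuts at 3 sites.

3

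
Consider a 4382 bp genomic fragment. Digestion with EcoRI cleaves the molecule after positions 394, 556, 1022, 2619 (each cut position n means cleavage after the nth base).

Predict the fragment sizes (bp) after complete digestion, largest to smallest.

Linear molecule, 4 cuts → 5 fragments:
  394 − 0 = 394 bp
  556 − 394 = 162 bp
  1022 − 556 = 466 bp
  2619 − 1022 = 1597 bp
  4382 − 2619 = 1763 bp
Sorted largest to smallest: 1763, 1597, 466, 394, 162 bp.

1763, 1597, 466, 394, 162 bp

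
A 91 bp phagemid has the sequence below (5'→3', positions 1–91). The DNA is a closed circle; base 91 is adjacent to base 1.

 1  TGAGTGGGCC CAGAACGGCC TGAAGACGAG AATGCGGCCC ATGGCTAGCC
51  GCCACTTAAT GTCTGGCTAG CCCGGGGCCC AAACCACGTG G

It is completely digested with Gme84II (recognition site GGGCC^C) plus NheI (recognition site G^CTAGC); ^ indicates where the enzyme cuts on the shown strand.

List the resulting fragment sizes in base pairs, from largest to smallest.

Gme84II sites (GGGCCC) start at positions 6, 75.
Gme84II cuts after base 5 of each site (before the last base), so after positions 10, 79.
NheI sites (GCTAGC) start at positions 44, 66.
NheI cuts after the first base of each site, so after positions 44, 66.
Combined cut positions: 10, 44, 66, 79.
Circular molecule, 4 cuts → 4 fragments:
  11–44 → 34 bp
  45–66 → 22 bp
  67–79 → 13 bp
  80–91 then 1–10 → 12 + 10 = 22 bp
Sorted largest to smallest: 34, 22, 22, 13 bp.

34, 22, 22, 13 bp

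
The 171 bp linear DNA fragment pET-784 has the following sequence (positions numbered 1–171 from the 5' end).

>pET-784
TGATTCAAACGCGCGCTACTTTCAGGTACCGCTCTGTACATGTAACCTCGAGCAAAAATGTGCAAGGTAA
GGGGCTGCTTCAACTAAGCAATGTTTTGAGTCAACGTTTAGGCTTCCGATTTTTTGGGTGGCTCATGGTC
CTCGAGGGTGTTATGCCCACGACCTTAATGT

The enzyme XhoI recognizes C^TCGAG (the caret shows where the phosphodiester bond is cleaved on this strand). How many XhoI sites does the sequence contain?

CTCGAG occurs starting at positions 47, 141.
XhoI cuts at 2 sites.

2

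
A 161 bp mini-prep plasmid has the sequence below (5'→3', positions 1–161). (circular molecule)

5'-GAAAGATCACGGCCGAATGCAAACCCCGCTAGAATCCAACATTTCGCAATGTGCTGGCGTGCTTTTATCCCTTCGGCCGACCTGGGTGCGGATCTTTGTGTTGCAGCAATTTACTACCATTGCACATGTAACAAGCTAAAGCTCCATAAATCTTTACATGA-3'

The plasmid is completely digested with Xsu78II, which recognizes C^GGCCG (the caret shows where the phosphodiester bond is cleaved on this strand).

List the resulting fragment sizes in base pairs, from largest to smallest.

97, 64 bp

Xsu78II sites (CGGCCG) start at positions 10, 74.
Xsu78II cuts after the first base of each site, so after positions 10, 74.
Circular molecule, 2 cuts → 2 fragments:
  11–74 → 64 bp
  75–161 then 1–10 → 87 + 10 = 97 bp
Sorted largest to smallest: 97, 64 bp.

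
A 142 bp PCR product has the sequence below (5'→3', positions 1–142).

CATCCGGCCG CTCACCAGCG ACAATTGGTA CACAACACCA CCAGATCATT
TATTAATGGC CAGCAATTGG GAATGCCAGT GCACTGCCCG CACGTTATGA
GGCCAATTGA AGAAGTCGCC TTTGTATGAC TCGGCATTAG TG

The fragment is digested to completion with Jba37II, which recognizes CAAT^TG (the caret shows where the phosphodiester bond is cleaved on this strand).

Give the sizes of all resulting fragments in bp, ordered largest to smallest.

42, 40, 35, 25 bp

Jba37II sites (CAATTG) start at positions 22, 64, 104.
Jba37II cuts after base 4 of each site, so after positions 25, 67, 107.
Linear molecule, 3 cuts → 4 fragments:
  1–25 → 25 bp
  26–67 → 42 bp
  68–107 → 40 bp
  108–142 → 35 bp
Sorted largest to smallest: 42, 40, 35, 25 bp.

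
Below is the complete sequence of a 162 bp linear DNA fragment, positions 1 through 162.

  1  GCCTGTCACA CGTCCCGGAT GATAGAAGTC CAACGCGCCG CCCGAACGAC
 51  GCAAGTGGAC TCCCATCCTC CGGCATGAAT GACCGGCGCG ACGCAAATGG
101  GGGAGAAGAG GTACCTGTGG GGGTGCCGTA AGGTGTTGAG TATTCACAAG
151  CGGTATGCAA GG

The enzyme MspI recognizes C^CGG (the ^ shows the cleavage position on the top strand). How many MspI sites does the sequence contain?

3

CCGG occurs starting at positions 15, 70, 83.
MspI cuts at 3 sites.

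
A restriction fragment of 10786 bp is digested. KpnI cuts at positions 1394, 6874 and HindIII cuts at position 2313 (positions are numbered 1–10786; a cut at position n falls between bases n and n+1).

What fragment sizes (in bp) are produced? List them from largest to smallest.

4561, 3912, 1394, 919 bp

Combined cut positions (sorted): 1394, 2313, 6874.
Linear molecule, 3 cuts → 4 fragments:
  1394 − 0 = 1394 bp
  2313 − 1394 = 919 bp
  6874 − 2313 = 4561 bp
  10786 − 6874 = 3912 bp
Sorted largest to smallest: 4561, 3912, 1394, 919 bp.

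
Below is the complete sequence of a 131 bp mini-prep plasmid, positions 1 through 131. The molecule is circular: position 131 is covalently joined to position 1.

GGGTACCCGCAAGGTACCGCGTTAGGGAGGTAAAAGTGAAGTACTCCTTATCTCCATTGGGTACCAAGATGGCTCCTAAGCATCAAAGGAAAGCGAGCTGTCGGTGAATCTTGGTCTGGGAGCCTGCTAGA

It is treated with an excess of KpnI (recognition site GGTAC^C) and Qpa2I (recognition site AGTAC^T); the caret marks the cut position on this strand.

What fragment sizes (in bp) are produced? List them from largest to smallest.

KpnI sites (GGTACC) start at positions 2, 13, 60.
KpnI cuts after base 5 of each site (before the last base), so after positions 6, 17, 64.
The Qpa2I site (AGTACT) starts at position 40.
Qpa2I cuts after base 5 of each site (before the last base), so after position 44.
Combined cut positions: 6, 17, 44, 64.
Circular molecule, 4 cuts → 4 fragments:
  7–17 → 11 bp
  18–44 → 27 bp
  45–64 → 20 bp
  65–131 then 1–6 → 67 + 6 = 73 bp
Sorted largest to smallest: 73, 27, 20, 11 bp.

73, 27, 20, 11 bp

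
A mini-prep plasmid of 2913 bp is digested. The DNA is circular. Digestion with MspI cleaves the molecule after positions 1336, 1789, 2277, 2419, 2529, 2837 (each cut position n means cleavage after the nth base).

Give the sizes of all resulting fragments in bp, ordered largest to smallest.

Circular molecule, 6 cuts → 6 fragments:
  1789 − 1336 = 453 bp
  2277 − 1789 = 488 bp
  2419 − 2277 = 142 bp
  2529 − 2419 = 110 bp
  2837 − 2529 = 308 bp
  wrap: 2913 − 2837 + 1336 = 1412 bp
Sorted largest to smallest: 1412, 488, 453, 308, 142, 110 bp.

1412, 488, 453, 308, 142, 110 bp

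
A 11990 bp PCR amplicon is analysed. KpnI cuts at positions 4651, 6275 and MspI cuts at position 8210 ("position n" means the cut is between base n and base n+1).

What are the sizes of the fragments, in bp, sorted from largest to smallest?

Combined cut positions (sorted): 4651, 6275, 8210.
Linear molecule, 3 cuts → 4 fragments:
  4651 − 0 = 4651 bp
  6275 − 4651 = 1624 bp
  8210 − 6275 = 1935 bp
  11990 − 8210 = 3780 bp
Sorted largest to smallest: 4651, 3780, 1935, 1624 bp.

4651, 3780, 1935, 1624 bp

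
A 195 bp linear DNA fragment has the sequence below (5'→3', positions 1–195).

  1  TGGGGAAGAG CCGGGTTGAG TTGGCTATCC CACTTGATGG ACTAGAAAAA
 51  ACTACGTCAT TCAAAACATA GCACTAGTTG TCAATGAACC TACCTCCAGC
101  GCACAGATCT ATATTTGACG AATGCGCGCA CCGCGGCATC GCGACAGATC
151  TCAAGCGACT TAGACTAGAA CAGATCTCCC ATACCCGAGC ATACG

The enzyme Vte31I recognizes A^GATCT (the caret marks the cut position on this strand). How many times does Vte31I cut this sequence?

3

AGATCT occurs starting at positions 105, 146, 172.
Vte31I cuts at 3 sites.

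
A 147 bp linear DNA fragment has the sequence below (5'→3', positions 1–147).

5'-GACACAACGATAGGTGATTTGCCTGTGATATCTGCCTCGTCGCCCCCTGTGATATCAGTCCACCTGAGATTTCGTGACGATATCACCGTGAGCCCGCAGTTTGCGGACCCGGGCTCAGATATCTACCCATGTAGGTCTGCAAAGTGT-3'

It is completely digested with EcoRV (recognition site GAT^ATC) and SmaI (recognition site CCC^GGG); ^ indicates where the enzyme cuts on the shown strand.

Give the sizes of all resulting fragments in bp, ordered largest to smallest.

EcoRV sites (GATATC) start at positions 27, 51, 79, 118.
EcoRV cuts after base 3 of each site, so after positions 29, 53, 81, 120.
The SmaI site (CCCGGG) starts at position 108.
SmaI cuts after base 3 of each site, so after position 110.
Combined cut positions: 29, 53, 81, 110, 120.
Linear molecule, 5 cuts → 6 fragments:
  1–29 → 29 bp
  30–53 → 24 bp
  54–81 → 28 bp
  82–110 → 29 bp
  111–120 → 10 bp
  121–147 → 27 bp
Sorted largest to smallest: 29, 29, 28, 27, 24, 10 bp.

29, 29, 28, 27, 24, 10 bp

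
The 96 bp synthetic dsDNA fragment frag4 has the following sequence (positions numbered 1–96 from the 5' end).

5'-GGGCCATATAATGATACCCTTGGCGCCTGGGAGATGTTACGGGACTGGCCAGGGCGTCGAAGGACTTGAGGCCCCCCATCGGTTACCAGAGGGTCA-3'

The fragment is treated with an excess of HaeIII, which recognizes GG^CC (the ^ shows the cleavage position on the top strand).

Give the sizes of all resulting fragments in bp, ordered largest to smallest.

HaeIII sites (GGCC) start at positions 2, 47, 70.
HaeIII cuts after base 2 of each site, so after positions 3, 48, 71.
Linear molecule, 3 cuts → 4 fragments:
  1–3 → 3 bp
  4–48 → 45 bp
  49–71 → 23 bp
  72–96 → 25 bp
Sorted largest to smallest: 45, 25, 23, 3 bp.

45, 25, 23, 3 bp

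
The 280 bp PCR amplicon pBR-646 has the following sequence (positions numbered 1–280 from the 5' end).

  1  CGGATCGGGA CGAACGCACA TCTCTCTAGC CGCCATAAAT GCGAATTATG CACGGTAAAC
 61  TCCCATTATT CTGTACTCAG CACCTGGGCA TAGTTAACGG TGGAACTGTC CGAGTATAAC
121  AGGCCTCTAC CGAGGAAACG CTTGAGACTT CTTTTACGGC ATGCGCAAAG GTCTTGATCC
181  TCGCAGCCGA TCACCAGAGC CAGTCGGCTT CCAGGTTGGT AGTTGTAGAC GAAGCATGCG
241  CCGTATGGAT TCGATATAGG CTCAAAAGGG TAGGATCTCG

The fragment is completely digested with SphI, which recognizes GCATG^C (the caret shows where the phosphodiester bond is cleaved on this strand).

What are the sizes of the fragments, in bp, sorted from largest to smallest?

SphI sites (GCATGC) start at positions 159, 234.
SphI cuts after base 5 of each site (before the last base), so after positions 163, 238.
Linear molecule, 2 cuts → 3 fragments:
  1–163 → 163 bp
  164–238 → 75 bp
  239–280 → 42 bp
Sorted largest to smallest: 163, 75, 42 bp.

163, 75, 42 bp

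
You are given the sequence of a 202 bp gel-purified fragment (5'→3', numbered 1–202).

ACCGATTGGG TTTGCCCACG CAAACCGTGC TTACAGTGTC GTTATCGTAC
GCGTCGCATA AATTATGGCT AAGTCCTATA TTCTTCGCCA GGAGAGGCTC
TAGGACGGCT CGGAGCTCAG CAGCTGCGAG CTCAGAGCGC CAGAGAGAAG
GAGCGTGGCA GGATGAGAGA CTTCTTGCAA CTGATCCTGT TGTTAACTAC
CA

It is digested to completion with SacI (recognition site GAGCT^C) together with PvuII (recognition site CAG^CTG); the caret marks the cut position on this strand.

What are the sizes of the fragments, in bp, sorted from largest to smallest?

117, 70, 9, 6 bp

SacI sites (GAGCTC) start at positions 113, 128.
SacI cuts after base 5 of each site (before the last base), so after positions 117, 132.
The PvuII site (CAGCTG) starts at position 121.
PvuII cuts after base 3 of each site, so after position 123.
Combined cut positions: 117, 123, 132.
Linear molecule, 3 cuts → 4 fragments:
  1–117 → 117 bp
  118–123 → 6 bp
  124–132 → 9 bp
  133–202 → 70 bp
Sorted largest to smallest: 117, 70, 9, 6 bp.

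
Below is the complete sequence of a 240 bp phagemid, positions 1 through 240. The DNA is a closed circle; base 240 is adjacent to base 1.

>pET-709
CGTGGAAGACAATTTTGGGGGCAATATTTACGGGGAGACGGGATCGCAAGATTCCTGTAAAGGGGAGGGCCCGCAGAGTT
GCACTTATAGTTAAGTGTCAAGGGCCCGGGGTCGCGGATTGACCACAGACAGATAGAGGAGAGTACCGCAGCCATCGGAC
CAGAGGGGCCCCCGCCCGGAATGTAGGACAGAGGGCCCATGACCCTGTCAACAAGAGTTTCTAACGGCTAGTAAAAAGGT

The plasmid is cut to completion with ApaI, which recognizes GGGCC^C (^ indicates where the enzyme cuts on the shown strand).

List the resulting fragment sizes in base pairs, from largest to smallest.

114, 64, 35, 27 bp

ApaI sites (GGGCCC) start at positions 67, 102, 166, 193.
ApaI cuts after base 5 of each site (before the last base), so after positions 71, 106, 170, 197.
Circular molecule, 4 cuts → 4 fragments:
  72–106 → 35 bp
  107–170 → 64 bp
  171–197 → 27 bp
  198–240 then 1–71 → 43 + 71 = 114 bp
Sorted largest to smallest: 114, 64, 35, 27 bp.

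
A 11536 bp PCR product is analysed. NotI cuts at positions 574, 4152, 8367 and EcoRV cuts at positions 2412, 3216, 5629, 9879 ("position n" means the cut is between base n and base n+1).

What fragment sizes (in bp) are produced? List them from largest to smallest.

2738, 1838, 1657, 1512, 1477, 936, 804, 574 bp

Combined cut positions (sorted): 574, 2412, 3216, 4152, 5629, 8367, 9879.
Linear molecule, 7 cuts → 8 fragments:
  574 − 0 = 574 bp
  2412 − 574 = 1838 bp
  3216 − 2412 = 804 bp
  4152 − 3216 = 936 bp
  5629 − 4152 = 1477 bp
  8367 − 5629 = 2738 bp
  9879 − 8367 = 1512 bp
  11536 − 9879 = 1657 bp
Sorted largest to smallest: 2738, 1838, 1657, 1512, 1477, 936, 804, 574 bp.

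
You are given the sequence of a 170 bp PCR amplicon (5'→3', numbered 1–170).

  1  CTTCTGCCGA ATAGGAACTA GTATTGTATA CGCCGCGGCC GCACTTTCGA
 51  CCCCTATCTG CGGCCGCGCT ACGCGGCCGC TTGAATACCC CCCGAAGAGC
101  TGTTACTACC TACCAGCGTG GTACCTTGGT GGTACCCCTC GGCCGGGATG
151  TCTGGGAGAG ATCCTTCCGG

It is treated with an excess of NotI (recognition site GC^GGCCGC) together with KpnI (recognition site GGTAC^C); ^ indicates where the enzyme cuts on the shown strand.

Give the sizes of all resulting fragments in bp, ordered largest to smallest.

NotI sites (GCGGCCGC) start at positions 35, 60, 73.
NotI cuts after base 2 of each site, so after positions 36, 61, 74.
KpnI sites (GGTACC) start at positions 120, 131.
KpnI cuts after base 5 of each site (before the last base), so after positions 124, 135.
Combined cut positions: 36, 61, 74, 124, 135.
Linear molecule, 5 cuts → 6 fragments:
  1–36 → 36 bp
  37–61 → 25 bp
  62–74 → 13 bp
  75–124 → 50 bp
  125–135 → 11 bp
  136–170 → 35 bp
Sorted largest to smallest: 50, 36, 35, 25, 13, 11 bp.

50, 36, 35, 25, 13, 11 bp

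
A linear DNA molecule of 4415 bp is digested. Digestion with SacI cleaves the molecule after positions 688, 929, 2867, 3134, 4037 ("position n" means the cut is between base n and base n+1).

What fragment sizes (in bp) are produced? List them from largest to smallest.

1938, 903, 688, 378, 267, 241 bp

Linear molecule, 5 cuts → 6 fragments:
  688 − 0 = 688 bp
  929 − 688 = 241 bp
  2867 − 929 = 1938 bp
  3134 − 2867 = 267 bp
  4037 − 3134 = 903 bp
  4415 − 4037 = 378 bp
Sorted largest to smallest: 1938, 903, 688, 378, 267, 241 bp.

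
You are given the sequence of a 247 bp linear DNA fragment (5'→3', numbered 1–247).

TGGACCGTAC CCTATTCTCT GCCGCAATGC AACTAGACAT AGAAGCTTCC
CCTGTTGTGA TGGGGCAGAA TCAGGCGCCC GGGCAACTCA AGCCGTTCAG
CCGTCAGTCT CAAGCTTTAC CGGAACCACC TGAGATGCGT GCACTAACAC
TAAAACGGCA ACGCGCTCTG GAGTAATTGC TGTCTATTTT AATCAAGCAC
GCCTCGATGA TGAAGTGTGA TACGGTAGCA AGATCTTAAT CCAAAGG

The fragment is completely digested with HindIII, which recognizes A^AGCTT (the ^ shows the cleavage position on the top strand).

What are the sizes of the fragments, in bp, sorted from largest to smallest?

HindIII sites (AAGCTT) start at positions 43, 112.
HindIII cuts after the first base of each site, so after positions 43, 112.
Linear molecule, 2 cuts → 3 fragments:
  1–43 → 43 bp
  44–112 → 69 bp
  113–247 → 135 bp
Sorted largest to smallest: 135, 69, 43 bp.

135, 69, 43 bp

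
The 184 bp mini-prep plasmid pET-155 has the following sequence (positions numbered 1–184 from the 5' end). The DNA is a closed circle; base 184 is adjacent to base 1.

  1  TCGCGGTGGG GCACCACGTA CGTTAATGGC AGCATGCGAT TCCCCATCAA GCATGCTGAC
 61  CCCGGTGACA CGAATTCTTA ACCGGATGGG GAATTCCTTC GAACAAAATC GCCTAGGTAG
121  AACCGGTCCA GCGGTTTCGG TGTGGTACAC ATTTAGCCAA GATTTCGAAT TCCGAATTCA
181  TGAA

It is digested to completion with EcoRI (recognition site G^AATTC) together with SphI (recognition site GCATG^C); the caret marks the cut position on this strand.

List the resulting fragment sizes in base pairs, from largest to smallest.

EcoRI sites (GAATTC) start at positions 72, 91, 167, 174.
EcoRI cuts after the first base of each site, so after positions 72, 91, 167, 174.
SphI sites (GCATGC) start at positions 32, 51.
SphI cuts after base 5 of each site (before the last base), so after positions 36, 55.
Combined cut positions: 36, 55, 72, 91, 167, 174.
Circular molecule, 6 cuts → 6 fragments:
  37–55 → 19 bp
  56–72 → 17 bp
  73–91 → 19 bp
  92–167 → 76 bp
  168–174 → 7 bp
  175–184 then 1–36 → 10 + 36 = 46 bp
Sorted largest to smallest: 76, 46, 19, 19, 17, 7 bp.

76, 46, 19, 19, 17, 7 bp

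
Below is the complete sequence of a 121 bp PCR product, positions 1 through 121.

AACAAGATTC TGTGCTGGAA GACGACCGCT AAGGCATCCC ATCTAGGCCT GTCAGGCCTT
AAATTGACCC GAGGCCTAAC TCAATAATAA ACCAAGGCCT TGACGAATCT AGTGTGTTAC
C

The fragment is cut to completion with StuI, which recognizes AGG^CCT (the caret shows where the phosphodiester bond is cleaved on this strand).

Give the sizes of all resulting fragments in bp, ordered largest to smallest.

StuI sites (AGGCCT) start at positions 45, 54, 72, 95.
StuI cuts after base 3 of each site, so after positions 47, 56, 74, 97.
Linear molecule, 4 cuts → 5 fragments:
  1–47 → 47 bp
  48–56 → 9 bp
  57–74 → 18 bp
  75–97 → 23 bp
  98–121 → 24 bp
Sorted largest to smallest: 47, 24, 23, 18, 9 bp.

47, 24, 23, 18, 9 bp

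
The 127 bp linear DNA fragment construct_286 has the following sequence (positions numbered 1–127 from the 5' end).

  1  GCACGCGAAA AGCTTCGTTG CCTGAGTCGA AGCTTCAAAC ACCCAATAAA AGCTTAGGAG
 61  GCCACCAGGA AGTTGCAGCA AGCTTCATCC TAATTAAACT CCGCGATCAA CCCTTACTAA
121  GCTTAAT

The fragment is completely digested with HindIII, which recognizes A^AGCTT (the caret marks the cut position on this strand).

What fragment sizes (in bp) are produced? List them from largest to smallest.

HindIII sites (AAGCTT) start at positions 10, 30, 50, 80, 119.
HindIII cuts after the first base of each site, so after positions 10, 30, 50, 80, 119.
Linear molecule, 5 cuts → 6 fragments:
  1–10 → 10 bp
  11–30 → 20 bp
  31–50 → 20 bp
  51–80 → 30 bp
  81–119 → 39 bp
  120–127 → 8 bp
Sorted largest to smallest: 39, 30, 20, 20, 10, 8 bp.

39, 30, 20, 20, 10, 8 bp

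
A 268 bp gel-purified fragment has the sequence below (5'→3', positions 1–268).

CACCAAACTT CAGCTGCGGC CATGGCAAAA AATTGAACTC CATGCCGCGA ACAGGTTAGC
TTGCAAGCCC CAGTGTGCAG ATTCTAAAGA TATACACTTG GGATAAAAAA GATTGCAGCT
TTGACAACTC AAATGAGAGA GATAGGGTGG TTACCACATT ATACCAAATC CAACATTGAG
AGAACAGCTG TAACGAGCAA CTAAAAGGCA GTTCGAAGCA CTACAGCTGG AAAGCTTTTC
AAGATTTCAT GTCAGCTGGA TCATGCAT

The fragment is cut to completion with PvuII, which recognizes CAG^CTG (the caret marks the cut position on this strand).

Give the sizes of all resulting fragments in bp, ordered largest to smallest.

174, 39, 29, 13, 13 bp

PvuII sites (CAGCTG) start at positions 11, 185, 224, 253.
PvuII cuts after base 3 of each site, so after positions 13, 187, 226, 255.
Linear molecule, 4 cuts → 5 fragments:
  1–13 → 13 bp
  14–187 → 174 bp
  188–226 → 39 bp
  227–255 → 29 bp
  256–268 → 13 bp
Sorted largest to smallest: 174, 39, 29, 13, 13 bp.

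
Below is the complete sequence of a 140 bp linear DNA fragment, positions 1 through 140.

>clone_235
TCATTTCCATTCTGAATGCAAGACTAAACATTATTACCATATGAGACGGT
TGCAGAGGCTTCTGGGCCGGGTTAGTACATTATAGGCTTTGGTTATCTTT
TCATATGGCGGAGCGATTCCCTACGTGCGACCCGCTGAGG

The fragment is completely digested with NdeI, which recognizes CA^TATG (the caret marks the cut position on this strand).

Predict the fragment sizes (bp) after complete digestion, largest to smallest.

NdeI sites (CATATG) start at positions 38, 102.
NdeI cuts after base 2 of each site, so after positions 39, 103.
Linear molecule, 2 cuts → 3 fragments:
  1–39 → 39 bp
  40–103 → 64 bp
  104–140 → 37 bp
Sorted largest to smallest: 64, 39, 37 bp.

64, 39, 37 bp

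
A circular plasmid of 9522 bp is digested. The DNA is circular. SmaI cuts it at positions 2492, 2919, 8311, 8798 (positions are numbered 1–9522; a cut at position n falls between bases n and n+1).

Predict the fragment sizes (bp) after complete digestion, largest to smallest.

5392, 3216, 487, 427 bp

Circular molecule, 4 cuts → 4 fragments:
  2919 − 2492 = 427 bp
  8311 − 2919 = 5392 bp
  8798 − 8311 = 487 bp
  wrap: 9522 − 8798 + 2492 = 3216 bp
Sorted largest to smallest: 5392, 3216, 487, 427 bp.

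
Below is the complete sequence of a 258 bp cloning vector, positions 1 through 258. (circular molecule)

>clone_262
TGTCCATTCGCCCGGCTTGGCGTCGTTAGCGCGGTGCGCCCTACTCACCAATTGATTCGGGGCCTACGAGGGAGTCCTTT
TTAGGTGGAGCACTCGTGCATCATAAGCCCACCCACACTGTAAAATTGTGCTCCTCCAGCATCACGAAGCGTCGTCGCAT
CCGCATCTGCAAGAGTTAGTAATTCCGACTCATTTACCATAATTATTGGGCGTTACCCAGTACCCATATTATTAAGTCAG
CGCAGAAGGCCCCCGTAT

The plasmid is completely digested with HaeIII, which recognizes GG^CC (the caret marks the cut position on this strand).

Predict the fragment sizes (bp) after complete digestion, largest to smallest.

HaeIII sites (GGCC) start at positions 61, 248.
HaeIII cuts after base 2 of each site, so after positions 62, 249.
Circular molecule, 2 cuts → 2 fragments:
  63–249 → 187 bp
  250–258 then 1–62 → 9 + 62 = 71 bp
Sorted largest to smallest: 187, 71 bp.

187, 71 bp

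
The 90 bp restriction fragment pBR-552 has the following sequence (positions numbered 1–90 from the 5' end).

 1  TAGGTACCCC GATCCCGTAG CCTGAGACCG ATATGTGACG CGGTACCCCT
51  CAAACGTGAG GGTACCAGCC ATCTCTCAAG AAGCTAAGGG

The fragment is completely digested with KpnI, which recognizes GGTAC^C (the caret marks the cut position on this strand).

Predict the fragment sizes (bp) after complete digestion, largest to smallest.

39, 25, 19, 7 bp

KpnI sites (GGTACC) start at positions 3, 42, 61.
KpnI cuts after base 5 of each site (before the last base), so after positions 7, 46, 65.
Linear molecule, 3 cuts → 4 fragments:
  1–7 → 7 bp
  8–46 → 39 bp
  47–65 → 19 bp
  66–90 → 25 bp
Sorted largest to smallest: 39, 25, 19, 7 bp.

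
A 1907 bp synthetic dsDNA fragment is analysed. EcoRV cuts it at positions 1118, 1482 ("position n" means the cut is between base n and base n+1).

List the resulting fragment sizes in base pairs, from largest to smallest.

Linear molecule, 2 cuts → 3 fragments:
  1118 − 0 = 1118 bp
  1482 − 1118 = 364 bp
  1907 − 1482 = 425 bp
Sorted largest to smallest: 1118, 425, 364 bp.

1118, 425, 364 bp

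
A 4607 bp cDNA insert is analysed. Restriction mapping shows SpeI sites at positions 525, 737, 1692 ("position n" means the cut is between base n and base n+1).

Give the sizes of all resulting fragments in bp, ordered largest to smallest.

2915, 955, 525, 212 bp

Linear molecule, 3 cuts → 4 fragments:
  525 − 0 = 525 bp
  737 − 525 = 212 bp
  1692 − 737 = 955 bp
  4607 − 1692 = 2915 bp
Sorted largest to smallest: 2915, 955, 525, 212 bp.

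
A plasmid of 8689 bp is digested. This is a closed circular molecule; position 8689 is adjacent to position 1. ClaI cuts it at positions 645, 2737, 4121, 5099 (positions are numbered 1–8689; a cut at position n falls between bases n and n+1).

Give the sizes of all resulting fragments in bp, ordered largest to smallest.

Circular molecule, 4 cuts → 4 fragments:
  2737 − 645 = 2092 bp
  4121 − 2737 = 1384 bp
  5099 − 4121 = 978 bp
  wrap: 8689 − 5099 + 645 = 4235 bp
Sorted largest to smallest: 4235, 2092, 1384, 978 bp.

4235, 2092, 1384, 978 bp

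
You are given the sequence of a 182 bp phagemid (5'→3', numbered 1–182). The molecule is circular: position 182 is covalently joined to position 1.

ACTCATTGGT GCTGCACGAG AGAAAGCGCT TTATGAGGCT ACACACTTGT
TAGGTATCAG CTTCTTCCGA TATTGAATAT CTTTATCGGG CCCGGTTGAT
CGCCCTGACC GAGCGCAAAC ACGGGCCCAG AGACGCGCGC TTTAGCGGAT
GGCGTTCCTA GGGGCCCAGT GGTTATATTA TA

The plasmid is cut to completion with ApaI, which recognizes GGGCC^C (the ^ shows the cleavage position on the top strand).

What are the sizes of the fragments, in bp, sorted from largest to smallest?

ApaI sites (GGGCCC) start at positions 88, 123, 162.
ApaI cuts after base 5 of each site (before the last base), so after positions 92, 127, 166.
Circular molecule, 3 cuts → 3 fragments:
  93–127 → 35 bp
  128–166 → 39 bp
  167–182 then 1–92 → 16 + 92 = 108 bp
Sorted largest to smallest: 108, 39, 35 bp.

108, 39, 35 bp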